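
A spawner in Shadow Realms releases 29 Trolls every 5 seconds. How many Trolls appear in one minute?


Spawns per minute = count * (60 / interval)
= 29 * (60 / 5)
= 29 * 12.0
= 348.0

348.0 per minute


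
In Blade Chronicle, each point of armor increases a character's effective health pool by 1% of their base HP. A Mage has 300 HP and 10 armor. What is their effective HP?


EHP = 300 * (1 + 10/100)
= 300 * (1 + 0.1)
= 300 * 1.1
= 330.0

330.0 EHP


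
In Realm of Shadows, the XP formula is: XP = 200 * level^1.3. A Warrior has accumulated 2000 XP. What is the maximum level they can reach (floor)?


XP = 200 * level^1.3, so level = (XP / 200)^(1/1.3)
= (2000 / 200)^(1/1.3)
= 10.0^0.7692
= 5.878
Floor: level = 5

level 5


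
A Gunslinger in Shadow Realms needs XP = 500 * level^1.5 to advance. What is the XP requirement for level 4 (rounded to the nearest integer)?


XP = 500 * level^1.5
Substitute level = 4:
XP = 500 * 4^1.5
= 500 * 8.0
= 4000

4000 XP


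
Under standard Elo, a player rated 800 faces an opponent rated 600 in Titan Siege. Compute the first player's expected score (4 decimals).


Elo expected score: Ea = 1/(1 + 10^((Rb-Ra)/400))
Rb - Ra = 600 - 800 = -200
(Rb-Ra)/400 = -200/400 = -0.5
10^-0.5 = 0.316228
Ea = 1/(1 + 0.316228) = 1/1.316228 = 0.7597

0.7597


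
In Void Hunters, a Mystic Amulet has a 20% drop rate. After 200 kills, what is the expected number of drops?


Expected drops = kills * (drop_rate / 100)
= 200 * (20 / 100)
= 200 * 0.2
= 40.0

40.0 drops


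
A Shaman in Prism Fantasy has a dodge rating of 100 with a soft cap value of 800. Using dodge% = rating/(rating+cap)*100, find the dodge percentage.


dodge% = 100 / (100 + 800) * 100
= 100 / 900 * 100
= 0.111111 * 100
= 11.11%

11.11%


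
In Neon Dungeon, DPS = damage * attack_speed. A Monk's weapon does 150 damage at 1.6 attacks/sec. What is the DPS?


DPS = damage * attack_speed
= 150 * 1.6
= 240.0

240.0 DPS


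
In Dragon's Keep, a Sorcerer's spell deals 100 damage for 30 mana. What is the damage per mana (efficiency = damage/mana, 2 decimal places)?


Efficiency = damage / mana
= 100 / 30
= 3.33

3.33 dmg/mana


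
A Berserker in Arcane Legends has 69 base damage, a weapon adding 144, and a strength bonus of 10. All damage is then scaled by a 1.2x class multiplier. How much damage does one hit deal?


Sum base + weapon + str = 69 + 144 + 10 = 223
Multiply by 1.2:
223 * 1.2 = 267.6

267.6 damage


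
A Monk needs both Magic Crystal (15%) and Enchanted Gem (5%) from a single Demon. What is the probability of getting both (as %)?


For independent events, P(both) = P(A) * P(B)
= 15% * 5%
= 75 / 100 %
= 0.75%

0.75%


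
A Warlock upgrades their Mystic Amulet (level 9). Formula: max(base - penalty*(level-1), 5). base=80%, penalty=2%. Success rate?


raw_rate = 80 - 2 * (9 - 1)
= 80 - 2 * 8
= 80 - 16
= 64
Apply floor: max(64, 5) = 64%

64%


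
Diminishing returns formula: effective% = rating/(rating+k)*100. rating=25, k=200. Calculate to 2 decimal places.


effective% = rating / (rating + k) * 100
= 25 / (25 + 200) * 100
= 25 / 225 * 100
= 0.111111 * 100
= 11.11%

11.11%


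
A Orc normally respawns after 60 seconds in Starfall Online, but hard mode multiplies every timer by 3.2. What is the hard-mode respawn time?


Respawn time = base * multiplier
= 60 * 3.2
= 192.0 seconds

192.0 seconds


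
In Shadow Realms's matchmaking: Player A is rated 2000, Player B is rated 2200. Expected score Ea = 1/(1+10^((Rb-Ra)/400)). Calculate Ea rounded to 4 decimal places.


Elo expected score: Ea = 1/(1 + 10^((Rb-Ra)/400))
Rb - Ra = 2200 - 2000 = 200
(Rb-Ra)/400 = 200/400 = 0.5
10^0.5 = 3.162278
Ea = 1/(1 + 3.162278) = 1/4.162278 = 0.2403

0.2403


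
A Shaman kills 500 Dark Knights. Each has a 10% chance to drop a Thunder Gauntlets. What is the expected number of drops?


Expected drops = kills * (drop_rate / 100)
= 500 * (10 / 100)
= 500 * 0.1
= 50.0

50.0 drops


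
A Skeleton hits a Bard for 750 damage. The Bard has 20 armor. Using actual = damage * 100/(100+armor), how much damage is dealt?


actual = 750 * 100 / (100 + 20)
= 750 * 100 / 120
= 75000 / 120
= 625.00

625.00 damage


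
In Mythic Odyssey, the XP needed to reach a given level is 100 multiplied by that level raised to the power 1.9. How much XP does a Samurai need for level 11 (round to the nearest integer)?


XP = 100 * level^1.9
Substitute level = 11:
XP = 100 * 11^1.9
= 100 * 95.202
= 9520

9520 XP


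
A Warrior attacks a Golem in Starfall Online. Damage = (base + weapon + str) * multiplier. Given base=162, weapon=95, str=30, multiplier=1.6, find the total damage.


Sum base + weapon + str = 162 + 95 + 30 = 287
Multiply by 1.6:
287 * 1.6 = 459.2

459.2 damage


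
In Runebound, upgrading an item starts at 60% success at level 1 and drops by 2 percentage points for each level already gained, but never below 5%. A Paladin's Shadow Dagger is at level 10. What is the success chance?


raw_rate = 60 - 2 * (10 - 1)
= 60 - 2 * 9
= 60 - 18
= 42
Apply floor: max(42, 5) = 42%

42%


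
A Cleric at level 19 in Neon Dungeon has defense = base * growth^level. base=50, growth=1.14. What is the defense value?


value = base * growth^level
= 50 * 1.14^19
= 50 * 12.055693
= 602.78

602.78 defense


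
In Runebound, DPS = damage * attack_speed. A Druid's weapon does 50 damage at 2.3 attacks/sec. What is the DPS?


DPS = damage * attack_speed
= 50 * 2.3
= 115.0

115.0 DPS


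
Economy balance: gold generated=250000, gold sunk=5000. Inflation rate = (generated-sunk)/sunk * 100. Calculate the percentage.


Net gold = 250000 - 5000 = 245000
Inflation rate = net / sunk * 100 = 245000 / 5000 * 100
= 49.0 * 100
= 4900.00%

4900.00%


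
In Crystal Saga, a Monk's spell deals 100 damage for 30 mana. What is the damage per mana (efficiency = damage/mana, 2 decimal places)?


Efficiency = damage / mana
= 100 / 30
= 3.33

3.33 dmg/mana


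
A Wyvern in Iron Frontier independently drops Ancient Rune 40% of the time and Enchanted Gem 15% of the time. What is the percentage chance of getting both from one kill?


For independent events, P(both) = P(A) * P(B)
= 40% * 15%
= 600 / 100 %
= 6.0%

6.0%


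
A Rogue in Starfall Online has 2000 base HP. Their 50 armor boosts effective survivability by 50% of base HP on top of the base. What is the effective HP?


EHP = 2000 * (1 + 50/100)
= 2000 * (1 + 0.5)
= 2000 * 1.5
= 3000.0

3000.0 EHP


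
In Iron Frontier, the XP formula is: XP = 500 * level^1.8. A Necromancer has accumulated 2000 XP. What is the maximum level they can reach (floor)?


XP = 500 * level^1.8, so level = (XP / 500)^(1/1.8)
= (2000 / 500)^(1/1.8)
= 4.0^0.5556
= 2.1601
Floor: level = 2

level 2


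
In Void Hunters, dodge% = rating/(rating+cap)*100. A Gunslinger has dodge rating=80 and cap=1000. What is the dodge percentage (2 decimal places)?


dodge% = 80 / (80 + 1000) * 100
= 80 / 1080 * 100
= 0.074074 * 100
= 7.41%

7.41%


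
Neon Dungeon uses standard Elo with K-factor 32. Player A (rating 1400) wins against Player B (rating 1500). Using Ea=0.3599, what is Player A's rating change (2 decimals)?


Elo update: delta = K * (S - Ea), where S = 1 (wins)
S - Ea = 1 - 0.3599 = 0.6401
Rating change = 32 * 0.6401
= 20.48

20.48 rating points


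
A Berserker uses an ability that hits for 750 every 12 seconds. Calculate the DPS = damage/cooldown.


DPS = damage / cooldown
= 750 / 12
= 62.50

62.50 DPS


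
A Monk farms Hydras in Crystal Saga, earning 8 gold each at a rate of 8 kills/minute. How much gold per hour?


Gold per minute = 8 * 8 = 64
Gold per hour = 64 * 60 = 3840

3840 gold/hour


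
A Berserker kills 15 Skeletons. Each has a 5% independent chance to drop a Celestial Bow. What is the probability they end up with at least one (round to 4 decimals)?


P(at least one) = 1 - P(none) = 1 - (1-p)^n
p = 5/100 = 0.05
1 - p = 0.95
(1 - p)^15 = 0.95^15 = 0.463291
P(at least one) = 1 - 0.463291 = 0.5367

0.5367


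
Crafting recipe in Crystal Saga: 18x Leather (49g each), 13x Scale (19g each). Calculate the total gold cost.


Cost breakdown:
  Leather: 18 * 49 = 882
  Scale: 13 * 19 = 247
Total = 882 + 247 = 1129

1129 gold


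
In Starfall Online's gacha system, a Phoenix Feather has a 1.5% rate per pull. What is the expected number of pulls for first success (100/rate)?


Expected pulls for a geometric distribution = 1/p = 100 / rate%
= 100 / 1.5
= 66.67

66.67 pulls


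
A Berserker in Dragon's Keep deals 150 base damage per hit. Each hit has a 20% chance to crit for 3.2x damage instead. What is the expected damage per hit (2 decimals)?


E[dmg] = base * (1 + crit_chance * (crit_mult - 1))
cc as decimal = 20/100 = 0.2
cm - 1 = 3.2 - 1 = 2.2
Bonus factor = 0.2 * 2.2 = 0.44
Total multiplier = 1 + 0.44 = 1.44
Expected damage = 150 * 1.44 = 216.00

216.00 damage


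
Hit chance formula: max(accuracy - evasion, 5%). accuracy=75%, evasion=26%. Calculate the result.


accuracy - evasion = 75 - 26 = 49
Apply floor: max(49, 5) = 49
Hit chance = 49%

49%


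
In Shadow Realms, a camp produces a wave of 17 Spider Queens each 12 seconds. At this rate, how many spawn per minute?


Spawns per minute = count * (60 / interval)
= 17 * (60 / 12)
= 17 * 5.0
= 85.0

85.0 per minute


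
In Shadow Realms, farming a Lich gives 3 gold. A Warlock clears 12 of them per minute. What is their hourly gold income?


Gold per minute = 3 * 12 = 36
Gold per hour = 36 * 60 = 2160

2160 gold/hour


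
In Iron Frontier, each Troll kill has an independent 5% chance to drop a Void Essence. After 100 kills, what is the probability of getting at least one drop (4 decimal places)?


P(at least one) = 1 - P(none) = 1 - (1-p)^n
p = 5/100 = 0.05
1 - p = 0.95
(1 - p)^100 = 0.95^100 = 0.005921
P(at least one) = 1 - 0.005921 = 0.9941

0.9941


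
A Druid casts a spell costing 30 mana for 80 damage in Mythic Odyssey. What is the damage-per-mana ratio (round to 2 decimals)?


Efficiency = damage / mana
= 80 / 30
= 2.67

2.67 dmg/mana


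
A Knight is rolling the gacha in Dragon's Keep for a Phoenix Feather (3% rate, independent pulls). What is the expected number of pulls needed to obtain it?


Expected pulls for a geometric distribution = 1/p = 100 / rate%
= 100 / 3
= 33.33

33.33 pulls


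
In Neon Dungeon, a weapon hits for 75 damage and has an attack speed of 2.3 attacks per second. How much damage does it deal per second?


DPS = damage * attack_speed
= 75 * 2.3
= 172.5

172.5 DPS


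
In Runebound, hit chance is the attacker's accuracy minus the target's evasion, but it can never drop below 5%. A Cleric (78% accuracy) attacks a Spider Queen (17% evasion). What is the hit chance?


accuracy - evasion = 78 - 17 = 61
Apply floor: max(61, 5) = 61
Hit chance = 61%

61%


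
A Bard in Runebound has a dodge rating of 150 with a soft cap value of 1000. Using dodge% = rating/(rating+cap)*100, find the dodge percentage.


dodge% = 150 / (150 + 1000) * 100
= 150 / 1150 * 100
= 0.130435 * 100
= 13.04%

13.04%


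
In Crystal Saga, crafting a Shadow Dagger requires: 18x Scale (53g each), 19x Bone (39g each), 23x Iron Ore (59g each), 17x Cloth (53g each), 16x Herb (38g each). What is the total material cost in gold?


Cost breakdown:
  Scale: 18 * 53 = 954
  Bone: 19 * 39 = 741
  Iron Ore: 23 * 59 = 1357
  Cloth: 17 * 53 = 901
  Herb: 16 * 38 = 608
Total = 954 + 741 + 1357 + 901 + 608 = 4561

4561 gold


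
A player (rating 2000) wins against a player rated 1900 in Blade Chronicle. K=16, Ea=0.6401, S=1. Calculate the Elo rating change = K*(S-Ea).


Elo update: delta = K * (S - Ea), where S = 1 (wins)
S - Ea = 1 - 0.6401 = 0.3599
Rating change = 16 * 0.3599
= 5.76

5.76 rating points


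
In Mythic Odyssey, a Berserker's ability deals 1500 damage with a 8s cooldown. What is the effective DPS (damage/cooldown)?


DPS = damage / cooldown
= 1500 / 8
= 187.50

187.50 DPS


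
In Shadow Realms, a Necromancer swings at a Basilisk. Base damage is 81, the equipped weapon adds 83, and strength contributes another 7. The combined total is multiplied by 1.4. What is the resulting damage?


Sum base + weapon + str = 81 + 83 + 7 = 171
Multiply by 1.4:
171 * 1.4 = 239.4

239.4 damage


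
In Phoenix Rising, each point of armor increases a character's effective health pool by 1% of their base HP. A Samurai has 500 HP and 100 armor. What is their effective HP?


EHP = 500 * (1 + 100/100)
= 500 * (1 + 1.0)
= 500 * 2.0
= 1000.0

1000.0 EHP


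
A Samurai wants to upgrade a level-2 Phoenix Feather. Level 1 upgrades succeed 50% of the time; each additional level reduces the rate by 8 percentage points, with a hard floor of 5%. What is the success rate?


raw_rate = 50 - 8 * (2 - 1)
= 50 - 8 * 1
= 50 - 8
= 42
Apply floor: max(42, 5) = 42%

42%


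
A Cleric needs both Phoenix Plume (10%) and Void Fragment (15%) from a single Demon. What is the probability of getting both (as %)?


For independent events, P(both) = P(A) * P(B)
= 10% * 15%
= 150 / 100 %
= 1.5%

1.5%


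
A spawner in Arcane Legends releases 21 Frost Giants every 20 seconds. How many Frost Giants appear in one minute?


Spawns per minute = count * (60 / interval)
= 21 * (60 / 20)
= 21 * 3.0
= 63.0

63.0 per minute


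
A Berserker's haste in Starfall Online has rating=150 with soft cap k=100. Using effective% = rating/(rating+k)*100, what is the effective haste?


effective% = rating / (rating + k) * 100
= 150 / (150 + 100) * 100
= 150 / 250 * 100
= 0.6 * 100
= 60.00%

60.00%


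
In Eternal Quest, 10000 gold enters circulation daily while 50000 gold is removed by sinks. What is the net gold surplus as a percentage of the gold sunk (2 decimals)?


Net gold = 10000 - 50000 = -40000
Inflation rate = net / sunk * 100 = -40000 / 50000 * 100
= -0.8 * 100
= -80.00%

-80.00%


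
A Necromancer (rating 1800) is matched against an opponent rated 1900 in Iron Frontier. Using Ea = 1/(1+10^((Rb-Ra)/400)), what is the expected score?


Elo expected score: Ea = 1/(1 + 10^((Rb-Ra)/400))
Rb - Ra = 1900 - 1800 = 100
(Rb-Ra)/400 = 100/400 = 0.25
10^0.25 = 1.778279
Ea = 1/(1 + 1.778279) = 1/2.778279 = 0.3599

0.3599


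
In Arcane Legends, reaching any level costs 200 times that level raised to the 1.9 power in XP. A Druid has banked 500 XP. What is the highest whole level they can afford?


XP = 200 * level^1.9, so level = (XP / 200)^(1/1.9)
= (500 / 200)^(1/1.9)
= 2.5^0.5263
= 1.6197
Floor: level = 1

level 1


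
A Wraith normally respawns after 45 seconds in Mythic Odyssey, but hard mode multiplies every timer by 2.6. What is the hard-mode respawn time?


Respawn time = base * multiplier
= 45 * 2.6
= 117.0 seconds

117.0 seconds


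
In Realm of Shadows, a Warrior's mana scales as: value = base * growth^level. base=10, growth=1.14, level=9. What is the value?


value = base * growth^level
= 10 * 1.14^9
= 10 * 3.251949
= 32.52

32.52 mana


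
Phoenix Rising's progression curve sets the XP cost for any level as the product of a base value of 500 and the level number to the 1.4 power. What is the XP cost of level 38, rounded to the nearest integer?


XP = 500 * level^1.4
Substitute level = 38:
XP = 500 * 38^1.4
= 500 * 162.816
= 81408

81408 XP


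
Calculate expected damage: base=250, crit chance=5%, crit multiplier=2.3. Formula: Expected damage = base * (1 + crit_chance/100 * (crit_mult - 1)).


E[dmg] = base * (1 + crit_chance * (crit_mult - 1))
cc as decimal = 5/100 = 0.05
cm - 1 = 2.3 - 1 = 1.3
Bonus factor = 0.05 * 1.3 = 0.065
Total multiplier = 1 + 0.065 = 1.065
Expected damage = 250 * 1.065 = 266.25

266.25 damage


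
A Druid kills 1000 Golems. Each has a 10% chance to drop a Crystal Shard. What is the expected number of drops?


Expected drops = kills * (drop_rate / 100)
= 1000 * (10 / 100)
= 1000 * 0.1
= 100.0

100.0 drops


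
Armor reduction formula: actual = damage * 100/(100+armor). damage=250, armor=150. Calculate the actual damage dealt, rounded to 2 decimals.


actual = 250 * 100 / (100 + 150)
= 250 * 100 / 250
= 25000 / 250
= 100.00

100.00 damage


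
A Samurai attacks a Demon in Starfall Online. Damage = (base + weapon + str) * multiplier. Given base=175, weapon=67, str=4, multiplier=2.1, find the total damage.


Sum base + weapon + str = 175 + 67 + 4 = 246
Multiply by 2.1:
246 * 2.1 = 516.6

516.6 damage


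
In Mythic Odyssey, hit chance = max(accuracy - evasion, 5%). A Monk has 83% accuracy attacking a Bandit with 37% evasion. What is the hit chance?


accuracy - evasion = 83 - 37 = 46
Apply floor: max(46, 5) = 46
Hit chance = 46%

46%


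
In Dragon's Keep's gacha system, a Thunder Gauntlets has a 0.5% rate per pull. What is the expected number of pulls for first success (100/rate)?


Expected pulls for a geometric distribution = 1/p = 100 / rate%
= 100 / 0.5
= 200.0

200.0 pulls


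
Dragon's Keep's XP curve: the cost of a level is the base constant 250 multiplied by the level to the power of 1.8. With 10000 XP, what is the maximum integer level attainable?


XP = 250 * level^1.8, so level = (XP / 250)^(1/1.8)
= (10000 / 250)^(1/1.8)
= 40.0^0.5556
= 7.7631
Floor: level = 7

level 7


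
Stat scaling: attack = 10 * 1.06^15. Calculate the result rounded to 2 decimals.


value = base * growth^level
= 10 * 1.06^15
= 10 * 2.396558
= 23.97

23.97 attack


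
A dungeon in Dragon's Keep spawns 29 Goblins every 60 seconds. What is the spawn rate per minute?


Spawns per minute = count * (60 / interval)
= 29 * (60 / 60)
= 29 * 1.0
= 29.0

29.0 per minute


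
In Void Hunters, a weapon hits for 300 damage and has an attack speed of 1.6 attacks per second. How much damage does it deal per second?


DPS = damage * attack_speed
= 300 * 1.6
= 480.0

480.0 DPS


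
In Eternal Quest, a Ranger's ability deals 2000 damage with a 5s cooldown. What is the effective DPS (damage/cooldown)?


DPS = damage / cooldown
= 2000 / 5
= 400.00

400.00 DPS


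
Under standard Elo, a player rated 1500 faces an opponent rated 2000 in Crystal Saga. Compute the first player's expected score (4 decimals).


Elo expected score: Ea = 1/(1 + 10^((Rb-Ra)/400))
Rb - Ra = 2000 - 1500 = 500
(Rb-Ra)/400 = 500/400 = 1.25
10^1.25 = 17.782794
Ea = 1/(1 + 17.782794) = 1/18.782794 = 0.0532

0.0532


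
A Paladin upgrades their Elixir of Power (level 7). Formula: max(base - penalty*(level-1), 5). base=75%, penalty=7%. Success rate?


raw_rate = 75 - 7 * (7 - 1)
= 75 - 7 * 6
= 75 - 42
= 33
Apply floor: max(33, 5) = 33%

33%


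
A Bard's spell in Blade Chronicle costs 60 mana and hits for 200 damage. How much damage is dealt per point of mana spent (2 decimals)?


Efficiency = damage / mana
= 200 / 60
= 3.33

3.33 dmg/mana


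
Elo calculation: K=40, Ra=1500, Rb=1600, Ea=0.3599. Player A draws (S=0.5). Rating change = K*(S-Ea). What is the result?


Elo update: delta = K * (S - Ea), where S = 0.5 (draws)
S - Ea = 0.5 - 0.3599 = 0.1401
Rating change = 40 * 0.1401
= 5.60

5.60 rating points


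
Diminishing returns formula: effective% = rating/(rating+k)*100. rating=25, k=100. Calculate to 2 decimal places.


effective% = rating / (rating + k) * 100
= 25 / (25 + 100) * 100
= 25 / 125 * 100
= 0.2 * 100
= 20.00%

20.00%


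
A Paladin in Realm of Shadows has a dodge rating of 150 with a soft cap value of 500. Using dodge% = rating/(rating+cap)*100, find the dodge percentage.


dodge% = 150 / (150 + 500) * 100
= 150 / 650 * 100
= 0.230769 * 100
= 23.08%

23.08%


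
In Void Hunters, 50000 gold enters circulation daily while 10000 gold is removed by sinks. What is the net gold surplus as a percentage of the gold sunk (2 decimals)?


Net gold = 50000 - 10000 = 40000
Inflation rate = net / sunk * 100 = 40000 / 10000 * 100
= 4.0 * 100
= 400.00%

400.00%


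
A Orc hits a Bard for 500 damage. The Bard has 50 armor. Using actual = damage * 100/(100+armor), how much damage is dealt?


actual = 500 * 100 / (100 + 50)
= 500 * 100 / 150
= 50000 / 150
= 333.33

333.33 damage


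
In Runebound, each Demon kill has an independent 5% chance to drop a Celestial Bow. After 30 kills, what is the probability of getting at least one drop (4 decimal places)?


P(at least one) = 1 - P(none) = 1 - (1-p)^n
p = 5/100 = 0.05
1 - p = 0.95
(1 - p)^30 = 0.95^30 = 0.214639
P(at least one) = 1 - 0.214639 = 0.7854

0.7854


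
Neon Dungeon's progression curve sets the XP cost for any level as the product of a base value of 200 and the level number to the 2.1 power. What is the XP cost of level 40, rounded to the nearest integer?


XP = 200 * level^2.1
Substitute level = 40:
XP = 200 * 40^2.1
= 200 * 2313.8009
= 462760

462760 XP


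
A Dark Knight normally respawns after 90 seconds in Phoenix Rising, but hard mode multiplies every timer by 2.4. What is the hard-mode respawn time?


Respawn time = base * multiplier
= 90 * 2.4
= 216.0 seconds

216.0 seconds


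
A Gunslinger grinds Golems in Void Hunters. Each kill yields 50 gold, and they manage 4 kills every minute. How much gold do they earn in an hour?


Gold per minute = 50 * 4 = 200
Gold per hour = 200 * 60 = 12000

12000 gold/hour


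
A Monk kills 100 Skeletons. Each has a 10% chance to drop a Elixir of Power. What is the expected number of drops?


Expected drops = kills * (drop_rate / 100)
= 100 * (10 / 100)
= 100 * 0.1
= 10.0

10.0 drops


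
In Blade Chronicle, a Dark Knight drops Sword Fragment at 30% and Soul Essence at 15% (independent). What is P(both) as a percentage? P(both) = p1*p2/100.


For independent events, P(both) = P(A) * P(B)
= 30% * 15%
= 450 / 100 %
= 4.5%

4.5%


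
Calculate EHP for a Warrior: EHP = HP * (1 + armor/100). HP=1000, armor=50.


EHP = 1000 * (1 + 50/100)
= 1000 * (1 + 0.5)
= 1000 * 1.5
= 1500.0

1500.0 EHP


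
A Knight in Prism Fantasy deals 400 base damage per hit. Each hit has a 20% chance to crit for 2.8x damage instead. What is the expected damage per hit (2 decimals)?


E[dmg] = base * (1 + crit_chance * (crit_mult - 1))
cc as decimal = 20/100 = 0.2
cm - 1 = 2.8 - 1 = 1.8
Bonus factor = 0.2 * 1.8 = 0.36
Total multiplier = 1 + 0.36 = 1.36
Expected damage = 400 * 1.36 = 544.00

544.00 damage


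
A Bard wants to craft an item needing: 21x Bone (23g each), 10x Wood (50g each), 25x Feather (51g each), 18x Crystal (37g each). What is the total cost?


Cost breakdown:
  Bone: 21 * 23 = 483
  Wood: 10 * 50 = 500
  Feather: 25 * 51 = 1275
  Crystal: 18 * 37 = 666
Total = 483 + 500 + 1275 + 666 = 2924

2924 gold


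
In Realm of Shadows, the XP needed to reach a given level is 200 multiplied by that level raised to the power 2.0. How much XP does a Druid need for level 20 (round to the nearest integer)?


XP = 200 * level^2.0
Substitute level = 20:
XP = 200 * 20^2.0
= 200 * 400.0
= 80000

80000 XP


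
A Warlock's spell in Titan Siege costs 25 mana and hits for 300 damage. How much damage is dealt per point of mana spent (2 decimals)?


Efficiency = damage / mana
= 300 / 25
= 12.00

12.00 dmg/mana


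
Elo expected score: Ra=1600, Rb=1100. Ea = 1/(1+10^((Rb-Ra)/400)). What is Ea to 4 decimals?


Elo expected score: Ea = 1/(1 + 10^((Rb-Ra)/400))
Rb - Ra = 1100 - 1600 = -500
(Rb-Ra)/400 = -500/400 = -1.25
10^-1.25 = 0.056234
Ea = 1/(1 + 0.056234) = 1/1.056234 = 0.9468

0.9468


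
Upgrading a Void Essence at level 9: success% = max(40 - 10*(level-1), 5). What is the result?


raw_rate = 40 - 10 * (9 - 1)
= 40 - 10 * 8
= 40 - 80
= -40
Apply floor: max(-40, 5) = 5%

5%


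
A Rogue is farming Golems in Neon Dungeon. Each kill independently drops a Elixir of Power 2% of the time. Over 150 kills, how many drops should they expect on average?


Expected drops = kills * (drop_rate / 100)
= 150 * (2 / 100)
= 150 * 0.02
= 3.0

3.0 drops


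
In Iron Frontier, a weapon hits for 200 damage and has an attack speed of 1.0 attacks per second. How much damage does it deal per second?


DPS = damage * attack_speed
= 200 * 1.0
= 200.0

200.0 DPS


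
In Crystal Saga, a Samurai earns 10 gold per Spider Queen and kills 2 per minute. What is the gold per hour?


Gold per minute = 10 * 2 = 20
Gold per hour = 20 * 60 = 1200

1200 gold/hour


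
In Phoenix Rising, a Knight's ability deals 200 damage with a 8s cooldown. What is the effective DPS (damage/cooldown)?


DPS = damage / cooldown
= 200 / 8
= 25.00

25.00 DPS


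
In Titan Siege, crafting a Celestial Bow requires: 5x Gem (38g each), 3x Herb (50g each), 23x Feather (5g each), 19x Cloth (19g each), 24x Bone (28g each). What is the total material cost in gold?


Cost breakdown:
  Gem: 5 * 38 = 190
  Herb: 3 * 50 = 150
  Feather: 23 * 5 = 115
  Cloth: 19 * 19 = 361
  Bone: 24 * 28 = 672
Total = 190 + 150 + 115 + 361 + 672 = 1488

1488 gold


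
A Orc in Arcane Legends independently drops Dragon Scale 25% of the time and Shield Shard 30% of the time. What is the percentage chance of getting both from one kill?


For independent events, P(both) = P(A) * P(B)
= 25% * 30%
= 750 / 100 %
= 7.5%

7.5%


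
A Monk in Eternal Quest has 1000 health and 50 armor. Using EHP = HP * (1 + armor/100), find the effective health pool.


EHP = 1000 * (1 + 50/100)
= 1000 * (1 + 0.5)
= 1000 * 1.5
= 1500.0

1500.0 EHP


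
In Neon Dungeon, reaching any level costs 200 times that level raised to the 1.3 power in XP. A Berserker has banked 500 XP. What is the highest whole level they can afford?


XP = 200 * level^1.3, so level = (XP / 200)^(1/1.3)
= (500 / 200)^(1/1.3)
= 2.5^0.7692
= 2.0235
Floor: level = 2

level 2


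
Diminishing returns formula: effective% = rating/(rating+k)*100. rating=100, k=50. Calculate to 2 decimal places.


effective% = rating / (rating + k) * 100
= 100 / (100 + 50) * 100
= 100 / 150 * 100
= 0.666667 * 100
= 66.67%

66.67%


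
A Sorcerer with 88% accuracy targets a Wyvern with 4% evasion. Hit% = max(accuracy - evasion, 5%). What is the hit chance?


accuracy - evasion = 88 - 4 = 84
Apply floor: max(84, 5) = 84
Hit chance = 84%

84%


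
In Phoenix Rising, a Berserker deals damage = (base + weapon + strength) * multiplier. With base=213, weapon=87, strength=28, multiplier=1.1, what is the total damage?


Sum base + weapon + str = 213 + 87 + 28 = 328
Multiply by 1.1:
328 * 1.1 = 360.8

360.8 damage


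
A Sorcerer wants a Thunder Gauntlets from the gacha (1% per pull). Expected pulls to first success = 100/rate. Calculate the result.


Expected pulls for a geometric distribution = 1/p = 100 / rate%
= 100 / 1
= 100.0

100.0 pulls


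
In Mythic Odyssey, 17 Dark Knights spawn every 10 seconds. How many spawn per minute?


Spawns per minute = count * (60 / interval)
= 17 * (60 / 10)
= 17 * 6.0
= 102.0

102.0 per minute


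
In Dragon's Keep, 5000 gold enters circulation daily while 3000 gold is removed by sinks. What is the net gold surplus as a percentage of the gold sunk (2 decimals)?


Net gold = 5000 - 3000 = 2000
Inflation rate = net / sunk * 100 = 2000 / 3000 * 100
= 0.666667 * 100
= 66.67%

66.67%


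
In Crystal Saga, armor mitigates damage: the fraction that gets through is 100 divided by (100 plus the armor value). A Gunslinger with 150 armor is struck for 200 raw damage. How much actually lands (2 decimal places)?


actual = 200 * 100 / (100 + 150)
= 200 * 100 / 250
= 20000 / 250
= 80.00

80.00 damage


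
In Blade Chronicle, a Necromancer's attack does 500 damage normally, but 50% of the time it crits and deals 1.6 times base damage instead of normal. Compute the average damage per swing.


E[dmg] = base * (1 + crit_chance * (crit_mult - 1))
cc as decimal = 50/100 = 0.5
cm - 1 = 1.6 - 1 = 0.6
Bonus factor = 0.5 * 0.6 = 0.3
Total multiplier = 1 + 0.3 = 1.3
Expected damage = 500 * 1.3 = 650.00

650.00 damage


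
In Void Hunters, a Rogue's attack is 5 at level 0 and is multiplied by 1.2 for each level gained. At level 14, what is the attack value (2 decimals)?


value = base * growth^level
= 5 * 1.2^14
= 5 * 12.839185
= 64.20

64.20 attack


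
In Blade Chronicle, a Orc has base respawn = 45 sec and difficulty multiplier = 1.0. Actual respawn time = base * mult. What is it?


Respawn time = base * multiplier
= 45 * 1.0
= 45.0 seconds

45.0 seconds


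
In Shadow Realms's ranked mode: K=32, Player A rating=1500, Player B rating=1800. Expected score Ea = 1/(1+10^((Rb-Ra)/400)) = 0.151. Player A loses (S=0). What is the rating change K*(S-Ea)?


Elo update: delta = K * (S - Ea), where S = 0 (loses)
S - Ea = 0 - 0.151 = -0.151
Rating change = 32 * -0.151
= -4.83

-4.83 rating points


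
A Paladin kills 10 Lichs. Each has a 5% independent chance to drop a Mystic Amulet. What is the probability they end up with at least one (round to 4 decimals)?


P(at least one) = 1 - P(none) = 1 - (1-p)^n
p = 5/100 = 0.05
1 - p = 0.95
(1 - p)^10 = 0.95^10 = 0.598737
P(at least one) = 1 - 0.598737 = 0.4013

0.4013


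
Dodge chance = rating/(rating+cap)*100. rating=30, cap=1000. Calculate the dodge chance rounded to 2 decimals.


dodge% = 30 / (30 + 1000) * 100
= 30 / 1030 * 100
= 0.029126 * 100
= 2.91%

2.91%


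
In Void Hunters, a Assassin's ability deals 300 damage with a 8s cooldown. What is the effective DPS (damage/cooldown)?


DPS = damage / cooldown
= 300 / 8
= 37.50

37.50 DPS


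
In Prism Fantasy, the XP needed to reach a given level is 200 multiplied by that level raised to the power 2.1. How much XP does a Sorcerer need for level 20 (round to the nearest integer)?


XP = 200 * level^2.1
Substitute level = 20:
XP = 200 * 20^2.1
= 200 * 539.7131
= 107943

107943 XP


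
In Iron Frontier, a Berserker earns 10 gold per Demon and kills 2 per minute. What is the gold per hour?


Gold per minute = 10 * 2 = 20
Gold per hour = 20 * 60 = 1200

1200 gold/hour


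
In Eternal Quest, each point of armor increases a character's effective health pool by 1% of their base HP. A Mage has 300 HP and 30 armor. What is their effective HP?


EHP = 300 * (1 + 30/100)
= 300 * (1 + 0.3)
= 300 * 1.3
= 390.0

390.0 EHP


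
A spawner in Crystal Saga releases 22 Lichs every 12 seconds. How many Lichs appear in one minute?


Spawns per minute = count * (60 / interval)
= 22 * (60 / 12)
= 22 * 5.0
= 110.0

110.0 per minute


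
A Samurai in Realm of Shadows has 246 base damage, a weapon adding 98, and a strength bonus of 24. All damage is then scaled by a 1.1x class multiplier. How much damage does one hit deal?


Sum base + weapon + str = 246 + 98 + 24 = 368
Multiply by 1.1:
368 * 1.1 = 404.8

404.8 damage


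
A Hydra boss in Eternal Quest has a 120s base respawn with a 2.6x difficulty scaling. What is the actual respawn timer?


Respawn time = base * multiplier
= 120 * 2.6
= 312.0 seconds

312.0 seconds


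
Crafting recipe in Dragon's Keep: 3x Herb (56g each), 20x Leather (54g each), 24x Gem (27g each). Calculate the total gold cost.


Cost breakdown:
  Herb: 3 * 56 = 168
  Leather: 20 * 54 = 1080
  Gem: 24 * 27 = 648
Total = 168 + 1080 + 648 = 1896

1896 gold


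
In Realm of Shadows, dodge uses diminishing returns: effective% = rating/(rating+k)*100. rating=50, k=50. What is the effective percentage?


effective% = rating / (rating + k) * 100
= 50 / (50 + 50) * 100
= 50 / 100 * 100
= 0.5 * 100
= 50.00%

50.00%


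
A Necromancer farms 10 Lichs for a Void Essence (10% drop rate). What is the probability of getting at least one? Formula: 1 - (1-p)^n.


P(at least one) = 1 - P(none) = 1 - (1-p)^n
p = 10/100 = 0.1
1 - p = 0.9
(1 - p)^10 = 0.9^10 = 0.348678
P(at least one) = 1 - 0.348678 = 0.6513

0.6513


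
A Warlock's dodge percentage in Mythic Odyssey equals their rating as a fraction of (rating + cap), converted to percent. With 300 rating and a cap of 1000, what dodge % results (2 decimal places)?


dodge% = 300 / (300 + 1000) * 100
= 300 / 1300 * 100
= 0.230769 * 100
= 23.08%

23.08%


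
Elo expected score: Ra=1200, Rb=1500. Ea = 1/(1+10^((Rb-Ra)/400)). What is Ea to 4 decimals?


Elo expected score: Ea = 1/(1 + 10^((Rb-Ra)/400))
Rb - Ra = 1500 - 1200 = 300
(Rb-Ra)/400 = 300/400 = 0.75
10^0.75 = 5.623413
Ea = 1/(1 + 5.623413) = 1/6.623413 = 0.1510

0.1510


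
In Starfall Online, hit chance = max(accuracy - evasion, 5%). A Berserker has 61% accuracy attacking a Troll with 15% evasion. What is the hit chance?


accuracy - evasion = 61 - 15 = 46
Apply floor: max(46, 5) = 46
Hit chance = 46%

46%


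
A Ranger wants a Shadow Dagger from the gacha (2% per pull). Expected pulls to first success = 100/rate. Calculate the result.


Expected pulls for a geometric distribution = 1/p = 100 / rate%
= 100 / 2
= 50.0

50.0 pulls


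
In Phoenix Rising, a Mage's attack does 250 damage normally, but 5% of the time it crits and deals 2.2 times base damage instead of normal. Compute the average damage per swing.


E[dmg] = base * (1 + crit_chance * (crit_mult - 1))
cc as decimal = 5/100 = 0.05
cm - 1 = 2.2 - 1 = 1.2
Bonus factor = 0.05 * 1.2 = 0.06
Total multiplier = 1 + 0.06 = 1.06
Expected damage = 250 * 1.06 = 265.00

265.00 damage


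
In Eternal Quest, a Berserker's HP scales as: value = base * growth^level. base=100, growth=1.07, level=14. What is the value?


value = base * growth^level
= 100 * 1.07^14
= 100 * 2.578534
= 257.85

257.85 HP


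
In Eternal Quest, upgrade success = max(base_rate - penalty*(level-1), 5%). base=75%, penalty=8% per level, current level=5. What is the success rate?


raw_rate = 75 - 8 * (5 - 1)
= 75 - 8 * 4
= 75 - 32
= 43
Apply floor: max(43, 5) = 43%

43%


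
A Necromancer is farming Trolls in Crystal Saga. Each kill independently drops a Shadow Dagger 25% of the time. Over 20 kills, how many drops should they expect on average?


Expected drops = kills * (drop_rate / 100)
= 20 * (25 / 100)
= 20 * 0.25
= 5.0

5.0 drops


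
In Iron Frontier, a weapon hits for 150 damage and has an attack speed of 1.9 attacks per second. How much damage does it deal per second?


DPS = damage * attack_speed
= 150 * 1.9
= 285.0

285.0 DPS


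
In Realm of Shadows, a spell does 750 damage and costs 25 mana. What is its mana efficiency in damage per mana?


Efficiency = damage / mana
= 750 / 25
= 30.00

30.00 dmg/mana


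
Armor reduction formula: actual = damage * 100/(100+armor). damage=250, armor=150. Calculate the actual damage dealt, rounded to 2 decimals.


actual = 250 * 100 / (100 + 150)
= 250 * 100 / 250
= 25000 / 250
= 100.00

100.00 damage


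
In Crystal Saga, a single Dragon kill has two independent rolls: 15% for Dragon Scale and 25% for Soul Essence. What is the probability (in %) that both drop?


For independent events, P(both) = P(A) * P(B)
= 15% * 25%
= 375 / 100 %
= 3.75%

3.75%


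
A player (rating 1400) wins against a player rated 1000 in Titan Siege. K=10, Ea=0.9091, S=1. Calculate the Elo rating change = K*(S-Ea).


Elo update: delta = K * (S - Ea), where S = 1 (wins)
S - Ea = 1 - 0.9091 = 0.0909
Rating change = 10 * 0.0909
= 0.91

0.91 rating points


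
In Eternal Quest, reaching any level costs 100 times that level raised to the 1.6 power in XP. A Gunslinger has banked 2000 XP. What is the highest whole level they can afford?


XP = 100 * level^1.6, so level = (XP / 100)^(1/1.6)
= (2000 / 100)^(1/1.6)
= 20.0^0.625
= 6.5034
Floor: level = 6

level 6


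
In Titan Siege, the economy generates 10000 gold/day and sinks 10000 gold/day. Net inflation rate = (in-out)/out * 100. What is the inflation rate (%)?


Net gold = 10000 - 10000 = 0
Inflation rate = net / sunk * 100 = 0 / 10000 * 100
= 0.0 * 100
= 0.00%

0.00%


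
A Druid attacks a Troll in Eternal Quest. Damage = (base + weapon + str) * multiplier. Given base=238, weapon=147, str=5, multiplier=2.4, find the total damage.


Sum base + weapon + str = 238 + 147 + 5 = 390
Multiply by 2.4:
390 * 2.4 = 936.0

936.0 damage


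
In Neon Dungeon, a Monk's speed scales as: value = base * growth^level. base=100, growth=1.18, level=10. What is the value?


value = base * growth^level
= 100 * 1.18^10
= 100 * 5.233836
= 523.38

523.38 speed


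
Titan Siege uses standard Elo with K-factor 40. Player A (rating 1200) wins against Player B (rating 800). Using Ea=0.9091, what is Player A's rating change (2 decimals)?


Elo update: delta = K * (S - Ea), where S = 1 (wins)
S - Ea = 1 - 0.9091 = 0.0909
Rating change = 40 * 0.0909
= 3.64

3.64 rating points


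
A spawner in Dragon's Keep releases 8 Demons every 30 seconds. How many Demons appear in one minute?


Spawns per minute = count * (60 / interval)
= 8 * (60 / 30)
= 8 * 2.0
= 16.0

16.0 per minute


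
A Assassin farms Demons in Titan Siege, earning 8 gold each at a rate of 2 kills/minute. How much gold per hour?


Gold per minute = 8 * 2 = 16
Gold per hour = 16 * 60 = 960

960 gold/hour


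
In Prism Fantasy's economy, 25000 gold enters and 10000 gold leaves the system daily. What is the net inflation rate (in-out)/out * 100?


Net gold = 25000 - 10000 = 15000
Inflation rate = net / sunk * 100 = 15000 / 10000 * 100
= 1.5 * 100
= 150.00%

150.00%


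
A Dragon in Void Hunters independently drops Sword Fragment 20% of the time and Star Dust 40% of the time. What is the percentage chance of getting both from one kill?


For independent events, P(both) = P(A) * P(B)
= 20% * 40%
= 800 / 100 %
= 8.0%

8.0%


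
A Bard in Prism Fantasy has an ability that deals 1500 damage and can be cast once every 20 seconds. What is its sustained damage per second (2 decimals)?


DPS = damage / cooldown
= 1500 / 20
= 75.00

75.00 DPS


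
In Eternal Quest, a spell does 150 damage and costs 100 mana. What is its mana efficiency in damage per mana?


Efficiency = damage / mana
= 150 / 100
= 1.50

1.50 dmg/mana


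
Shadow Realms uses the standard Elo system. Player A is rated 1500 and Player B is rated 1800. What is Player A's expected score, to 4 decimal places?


Elo expected score: Ea = 1/(1 + 10^((Rb-Ra)/400))
Rb - Ra = 1800 - 1500 = 300
(Rb-Ra)/400 = 300/400 = 0.75
10^0.75 = 5.623413
Ea = 1/(1 + 5.623413) = 1/6.623413 = 0.1510

0.1510


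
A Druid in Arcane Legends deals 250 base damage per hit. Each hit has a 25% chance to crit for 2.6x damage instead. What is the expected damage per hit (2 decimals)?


E[dmg] = base * (1 + crit_chance * (crit_mult - 1))
cc as decimal = 25/100 = 0.25
cm - 1 = 2.6 - 1 = 1.6
Bonus factor = 0.25 * 1.6 = 0.4
Total multiplier = 1 + 0.4 = 1.4
Expected damage = 250 * 1.4 = 350.00

350.00 damage


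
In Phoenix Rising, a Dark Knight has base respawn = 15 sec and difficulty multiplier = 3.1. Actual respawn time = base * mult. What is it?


Respawn time = base * multiplier
= 15 * 3.1
= 46.5 seconds

46.5 seconds


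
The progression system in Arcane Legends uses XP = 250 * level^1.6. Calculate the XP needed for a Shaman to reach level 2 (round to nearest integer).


XP = 250 * level^1.6
Substitute level = 2:
XP = 250 * 2^1.6
= 250 * 3.0314
= 758

758 XP


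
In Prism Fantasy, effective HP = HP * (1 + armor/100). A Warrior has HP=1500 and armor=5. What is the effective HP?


EHP = 1500 * (1 + 5/100)
= 1500 * (1 + 0.05)
= 1500 * 1.05
= 1575.0

1575.0 EHP


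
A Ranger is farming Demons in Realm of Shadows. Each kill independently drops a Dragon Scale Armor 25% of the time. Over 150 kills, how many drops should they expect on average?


Expected drops = kills * (drop_rate / 100)
= 150 * (25 / 100)
= 150 * 0.25
= 37.5

37.5 drops


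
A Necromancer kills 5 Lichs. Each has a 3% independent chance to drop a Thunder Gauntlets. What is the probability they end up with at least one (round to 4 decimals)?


P(at least one) = 1 - P(none) = 1 - (1-p)^n
p = 3/100 = 0.03
1 - p = 0.97
(1 - p)^5 = 0.97^5 = 0.858734
P(at least one) = 1 - 0.858734 = 0.1413

0.1413
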